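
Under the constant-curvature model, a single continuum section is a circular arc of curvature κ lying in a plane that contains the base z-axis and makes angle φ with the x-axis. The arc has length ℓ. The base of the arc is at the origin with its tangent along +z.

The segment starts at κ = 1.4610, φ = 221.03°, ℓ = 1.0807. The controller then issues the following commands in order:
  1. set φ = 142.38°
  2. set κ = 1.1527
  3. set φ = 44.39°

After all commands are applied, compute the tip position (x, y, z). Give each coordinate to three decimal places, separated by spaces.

0.422 0.413 0.822

initial: κ=1.4610, φ=221.03°, ℓ=1.0807
cmd 1: set φ=142.38° → (κ,φ,ℓ)=(1.4610,142.38°,1.0807) → tip=(-0.5465,0.4212,0.6844)
cmd 2: set κ=1.1527 → (κ,φ,ℓ)=(1.1527,142.38°,1.0807) → tip=(-0.4677,0.3604,0.8221)
cmd 3: set φ=44.39° → (κ,φ,ℓ)=(1.1527,44.39°,1.0807) → tip=(0.4219,0.4130,0.8221)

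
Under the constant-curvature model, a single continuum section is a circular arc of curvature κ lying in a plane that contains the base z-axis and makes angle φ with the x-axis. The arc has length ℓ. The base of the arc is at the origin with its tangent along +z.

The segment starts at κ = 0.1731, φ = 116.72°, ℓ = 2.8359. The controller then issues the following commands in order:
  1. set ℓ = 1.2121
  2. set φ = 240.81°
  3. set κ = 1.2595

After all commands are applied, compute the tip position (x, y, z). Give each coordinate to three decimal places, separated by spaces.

-0.370 -0.663 0.793

initial: κ=0.1731, φ=116.72°, ℓ=2.8359
cmd 1: set ℓ=1.2121 → (κ,φ,ℓ)=(0.1731,116.72°,1.2121) → tip=(-0.0570,0.1132,1.2032)
cmd 2: set φ=240.81° → (κ,φ,ℓ)=(0.1731,240.81°,1.2121) → tip=(-0.0618,-0.1106,1.2032)
cmd 3: set κ=1.2595 → (κ,φ,ℓ)=(1.2595,240.81°,1.2121) → tip=(-0.3701,-0.6625,0.7932)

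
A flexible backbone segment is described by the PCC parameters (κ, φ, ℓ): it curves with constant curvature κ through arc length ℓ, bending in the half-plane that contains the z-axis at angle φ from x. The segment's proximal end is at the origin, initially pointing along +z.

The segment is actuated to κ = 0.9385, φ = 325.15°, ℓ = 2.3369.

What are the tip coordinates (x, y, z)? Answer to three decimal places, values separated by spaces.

1.384 -0.964 0.866

θ = κ·ℓ = 0.9385 × 2.3369 = 2.19318 rad
ρ = (1 − cos θ)/κ = (1 − -0.58297)/0.9385 = 1.68671
z = sin θ / κ = 0.81249/0.9385 = 0.86573
x = ρ cos φ = 1.68671 × cos(325.15°) = 1.38420
y = ρ sin φ = 1.68671 × sin(325.15°) = -0.96383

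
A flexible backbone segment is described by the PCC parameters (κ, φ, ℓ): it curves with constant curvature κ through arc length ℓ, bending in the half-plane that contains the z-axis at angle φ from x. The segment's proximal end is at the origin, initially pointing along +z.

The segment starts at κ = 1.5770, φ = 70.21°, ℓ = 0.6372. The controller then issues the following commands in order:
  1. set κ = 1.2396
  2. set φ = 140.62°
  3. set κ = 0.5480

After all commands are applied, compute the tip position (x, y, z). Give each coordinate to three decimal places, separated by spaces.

-0.085 0.070 0.624

initial: κ=1.5770, φ=70.21°, ℓ=0.6372
cmd 1: set κ=1.2396 → (κ,φ,ℓ)=(1.2396,70.21°,0.6372) → tip=(0.0809,0.2247,0.5730)
cmd 2: set φ=140.62° → (κ,φ,ℓ)=(1.2396,140.62°,0.6372) → tip=(-0.1846,0.1515,0.5730)
cmd 3: set κ=0.5480 → (κ,φ,ℓ)=(0.5480,140.62°,0.6372) → tip=(-0.0851,0.0699,0.6243)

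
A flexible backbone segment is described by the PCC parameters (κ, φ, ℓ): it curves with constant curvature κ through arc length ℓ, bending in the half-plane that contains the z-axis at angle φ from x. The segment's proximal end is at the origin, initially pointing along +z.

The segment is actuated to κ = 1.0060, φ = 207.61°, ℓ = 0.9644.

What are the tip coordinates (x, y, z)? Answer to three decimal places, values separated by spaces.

-0.383 -0.200 0.820

θ = κ·ℓ = 1.0060 × 0.9644 = 0.97019 rad
ρ = (1 − cos θ)/κ = (1 − 0.56515)/1.0060 = 0.43226
z = sin θ / κ = 0.82499/1.0060 = 0.82007
x = ρ cos φ = 0.43226 × cos(207.61°) = -0.38304
y = ρ sin φ = 0.43226 × sin(207.61°) = -0.20033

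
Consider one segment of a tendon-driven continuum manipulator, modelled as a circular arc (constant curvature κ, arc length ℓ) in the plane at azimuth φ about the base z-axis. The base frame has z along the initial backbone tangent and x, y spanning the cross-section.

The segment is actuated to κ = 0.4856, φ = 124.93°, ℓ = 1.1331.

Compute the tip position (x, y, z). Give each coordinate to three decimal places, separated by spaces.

-0.174 0.249 1.077

θ = κ·ℓ = 0.4856 × 1.1331 = 0.55023 rad
ρ = (1 − cos θ)/κ = (1 − 0.85240)/0.4856 = 0.30395
z = sin θ / κ = 0.52289/0.4856 = 1.07678
x = ρ cos φ = 0.30395 × cos(124.93°) = -0.17403
y = ρ sin φ = 0.30395 × sin(124.93°) = 0.24919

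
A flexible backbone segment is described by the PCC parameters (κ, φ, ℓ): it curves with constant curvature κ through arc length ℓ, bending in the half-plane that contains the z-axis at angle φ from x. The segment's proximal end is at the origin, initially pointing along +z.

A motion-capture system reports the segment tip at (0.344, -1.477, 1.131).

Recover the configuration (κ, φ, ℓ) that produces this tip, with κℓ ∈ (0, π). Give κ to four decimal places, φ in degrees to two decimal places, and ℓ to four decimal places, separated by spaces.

0.8475 283.11 2.1948

ρ = √(x²+y²) = √(0.344² + -1.477²) = 1.51653
φ = atan2(y, x) mod 360° = atan2(-1.477, 0.344) = 283.1107°
|p|² = ρ² + z² = 1.51653² + 1.131² = 3.57903
κ = 2ρ / |p|² = 2×1.51653 / 3.57903 = 0.84745
θ = 2·atan2(ρ, z) = 2·atan2(1.51653, 1.131) = 1.86000 rad
ℓ = θ/κ = 1.86000/0.84745 = 2.19481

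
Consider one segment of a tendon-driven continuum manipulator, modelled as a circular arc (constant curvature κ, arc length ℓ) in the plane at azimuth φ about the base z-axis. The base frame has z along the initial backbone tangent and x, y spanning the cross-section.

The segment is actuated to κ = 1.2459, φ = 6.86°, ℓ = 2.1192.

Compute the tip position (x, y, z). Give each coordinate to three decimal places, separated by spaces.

1.496 0.180 0.386

θ = κ·ℓ = 1.2459 × 2.1192 = 2.64031 rad
ρ = (1 − cos θ)/κ = (1 − -0.87697)/1.2459 = 1.50652
z = sin θ / κ = 0.48055/1.2459 = 0.38570
x = ρ cos φ = 1.50652 × cos(6.86°) = 1.49573
y = ρ sin φ = 1.50652 × sin(6.86°) = 0.17994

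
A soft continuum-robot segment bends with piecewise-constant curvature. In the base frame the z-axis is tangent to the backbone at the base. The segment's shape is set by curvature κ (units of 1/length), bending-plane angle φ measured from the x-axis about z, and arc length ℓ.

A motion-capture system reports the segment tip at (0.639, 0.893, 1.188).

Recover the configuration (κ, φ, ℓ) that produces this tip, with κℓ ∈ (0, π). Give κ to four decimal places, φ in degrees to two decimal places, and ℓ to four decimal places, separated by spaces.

ρ = √(x²+y²) = √(0.639² + 0.893²) = 1.09808
φ = atan2(y, x) mod 360° = atan2(0.893, 0.639) = 54.4138°
|p|² = ρ² + z² = 1.09808² + 1.188² = 2.61711
κ = 2ρ / |p|² = 2×1.09808 / 2.61711 = 0.83915
θ = 2·atan2(ρ, z) = 2·atan2(1.09808, 1.188) = 1.49217 rad
ℓ = θ/κ = 1.49217/0.83915 = 1.77819

0.8391 54.41 1.7782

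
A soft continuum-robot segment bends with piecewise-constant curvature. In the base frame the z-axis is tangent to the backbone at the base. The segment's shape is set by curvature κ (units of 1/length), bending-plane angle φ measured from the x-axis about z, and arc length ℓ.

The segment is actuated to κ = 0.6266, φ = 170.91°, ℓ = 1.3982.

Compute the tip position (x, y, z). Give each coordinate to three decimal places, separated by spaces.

θ = κ·ℓ = 0.6266 × 1.3982 = 0.87611 rad
ρ = (1 − cos θ)/κ = (1 − 0.64014)/0.6266 = 0.57430
z = sin θ / κ = 0.76826/0.6266 = 1.22607
x = ρ cos φ = 0.57430 × cos(170.91°) = -0.56709
y = ρ sin φ = 0.57430 × sin(170.91°) = 0.09073

-0.567 0.091 1.226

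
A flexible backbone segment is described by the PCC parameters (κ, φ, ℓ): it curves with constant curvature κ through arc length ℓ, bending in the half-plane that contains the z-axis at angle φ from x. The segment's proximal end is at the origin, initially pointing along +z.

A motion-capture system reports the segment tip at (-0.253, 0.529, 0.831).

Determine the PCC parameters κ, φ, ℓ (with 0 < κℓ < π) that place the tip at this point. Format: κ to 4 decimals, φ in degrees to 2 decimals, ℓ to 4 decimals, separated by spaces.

ρ = √(x²+y²) = √(-0.253² + 0.529²) = 0.58639
φ = atan2(y, x) mod 360° = atan2(0.529, -0.253) = 115.5600°
|p|² = ρ² + z² = 0.58639² + 0.831² = 1.03441
κ = 2ρ / |p|² = 2×0.58639 / 1.03441 = 1.13376
θ = 2·atan2(ρ, z) = 2·atan2(0.58639, 0.831) = 1.22900 rad
ℓ = θ/κ = 1.22900/1.13376 = 1.08401

1.1338 115.56 1.0840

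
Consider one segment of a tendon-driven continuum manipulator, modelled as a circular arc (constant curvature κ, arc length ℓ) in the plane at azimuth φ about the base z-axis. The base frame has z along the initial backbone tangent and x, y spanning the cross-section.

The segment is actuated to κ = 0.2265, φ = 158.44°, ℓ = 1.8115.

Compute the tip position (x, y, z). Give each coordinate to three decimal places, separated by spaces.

-0.341 0.135 1.761

θ = κ·ℓ = 0.2265 × 1.8115 = 0.41030 rad
ρ = (1 − cos θ)/κ = (1 − 0.91700)/0.2265 = 0.36645
z = sin θ / κ = 0.39889/0.2265 = 1.76110
x = ρ cos φ = 0.36645 × cos(158.44°) = -0.34081
y = ρ sin φ = 0.36645 × sin(158.44°) = 0.13466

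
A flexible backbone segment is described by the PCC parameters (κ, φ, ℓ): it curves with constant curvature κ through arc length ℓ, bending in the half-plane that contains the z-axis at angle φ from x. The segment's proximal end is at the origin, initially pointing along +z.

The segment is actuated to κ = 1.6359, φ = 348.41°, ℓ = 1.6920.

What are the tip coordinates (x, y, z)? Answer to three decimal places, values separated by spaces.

1.156 -0.237 0.223

θ = κ·ℓ = 1.6359 × 1.6920 = 2.76794 rad
ρ = (1 − cos θ)/κ = (1 − -0.93100)/1.6359 = 1.18039
z = sin θ / κ = 0.36502/1.6359 = 0.22313
x = ρ cos φ = 1.18039 × cos(348.41°) = 1.15632
y = ρ sin φ = 1.18039 × sin(348.41°) = -0.23715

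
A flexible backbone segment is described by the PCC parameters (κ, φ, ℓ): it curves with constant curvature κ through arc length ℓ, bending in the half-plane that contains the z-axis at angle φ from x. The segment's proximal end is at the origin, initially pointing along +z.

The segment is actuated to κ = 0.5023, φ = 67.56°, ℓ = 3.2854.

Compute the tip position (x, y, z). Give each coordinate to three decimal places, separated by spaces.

θ = κ·ℓ = 0.5023 × 3.2854 = 1.65026 rad
ρ = (1 − cos θ)/κ = (1 − -0.07938)/0.5023 = 2.14887
z = sin θ / κ = 0.99684/0.5023 = 1.98456
x = ρ cos φ = 2.14887 × cos(67.56°) = 0.82026
y = ρ sin φ = 2.14887 × sin(67.56°) = 1.98616

0.820 1.986 1.985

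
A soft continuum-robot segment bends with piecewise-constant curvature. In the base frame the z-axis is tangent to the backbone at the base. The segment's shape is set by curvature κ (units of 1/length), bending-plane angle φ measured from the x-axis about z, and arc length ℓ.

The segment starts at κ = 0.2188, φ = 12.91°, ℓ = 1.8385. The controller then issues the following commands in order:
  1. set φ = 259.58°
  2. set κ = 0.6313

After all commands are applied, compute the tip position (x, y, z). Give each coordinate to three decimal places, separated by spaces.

initial: κ=0.2188, φ=12.91°, ℓ=1.8385
cmd 1: set φ=259.58° → (κ,φ,ℓ)=(0.2188,259.58°,1.8385) → tip=(-0.0660,-0.3588,1.7893)
cmd 2: set κ=0.6313 → (κ,φ,ℓ)=(0.6313,259.58°,1.8385) → tip=(-0.1723,-0.9367,1.4527)

-0.172 -0.937 1.453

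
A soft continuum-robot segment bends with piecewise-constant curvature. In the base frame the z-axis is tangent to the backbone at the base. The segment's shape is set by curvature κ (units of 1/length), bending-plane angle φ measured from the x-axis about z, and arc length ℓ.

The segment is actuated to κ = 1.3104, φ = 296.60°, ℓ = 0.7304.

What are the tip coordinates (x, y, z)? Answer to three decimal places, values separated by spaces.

θ = κ·ℓ = 1.3104 × 0.7304 = 0.95712 rad
ρ = (1 − cos θ)/κ = (1 − 0.57588)/1.3104 = 0.32366
z = sin θ / κ = 0.81753/1.3104 = 0.62388
x = ρ cos φ = 0.32366 × cos(296.60°) = 0.14492
y = ρ sin φ = 0.32366 × sin(296.60°) = -0.28940

0.145 -0.289 0.624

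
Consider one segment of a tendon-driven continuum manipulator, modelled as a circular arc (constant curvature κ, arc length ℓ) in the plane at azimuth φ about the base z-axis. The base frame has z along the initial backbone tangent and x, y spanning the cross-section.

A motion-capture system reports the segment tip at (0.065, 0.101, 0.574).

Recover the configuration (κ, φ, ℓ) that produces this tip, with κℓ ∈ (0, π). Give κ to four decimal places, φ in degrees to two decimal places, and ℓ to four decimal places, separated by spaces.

ρ = √(x²+y²) = √(0.065² + 0.101²) = 0.12011
φ = atan2(y, x) mod 360° = atan2(0.101, 0.065) = 57.2361°
|p|² = ρ² + z² = 0.12011² + 0.574² = 0.34390
κ = 2ρ / |p|² = 2×0.12011 / 0.34390 = 0.69850
θ = 2·atan2(ρ, z) = 2·atan2(0.12011, 0.574) = 0.41254 rad
ℓ = θ/κ = 0.41254/0.69850 = 0.59061

0.6985 57.24 0.5906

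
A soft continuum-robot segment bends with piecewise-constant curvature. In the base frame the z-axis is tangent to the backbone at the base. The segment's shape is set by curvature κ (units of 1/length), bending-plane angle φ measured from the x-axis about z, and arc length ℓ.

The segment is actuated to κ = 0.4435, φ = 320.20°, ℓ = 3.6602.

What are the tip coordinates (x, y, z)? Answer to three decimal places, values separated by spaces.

1.823 -1.519 2.252

θ = κ·ℓ = 0.4435 × 3.6602 = 1.62330 rad
ρ = (1 − cos θ)/κ = (1 − -0.05248)/0.4435 = 2.37312
z = sin θ / κ = 0.99862/0.4435 = 2.25168
x = ρ cos φ = 2.37312 × cos(320.20°) = 1.82323
y = ρ sin φ = 2.37312 × sin(320.20°) = -1.51906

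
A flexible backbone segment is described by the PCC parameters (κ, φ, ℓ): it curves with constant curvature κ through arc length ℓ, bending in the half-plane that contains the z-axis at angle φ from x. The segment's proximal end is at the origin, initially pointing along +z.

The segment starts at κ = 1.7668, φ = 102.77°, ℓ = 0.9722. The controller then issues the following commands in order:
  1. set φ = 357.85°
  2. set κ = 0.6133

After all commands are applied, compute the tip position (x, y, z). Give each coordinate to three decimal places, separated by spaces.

0.281 -0.011 0.916

initial: κ=1.7668, φ=102.77°, ℓ=0.9722
cmd 1: set φ=357.85° → (κ,φ,ℓ)=(1.7668,357.85°,0.9722) → tip=(0.6484,-0.0243,0.5599)
cmd 2: set κ=0.6133 → (κ,φ,ℓ)=(0.6133,357.85°,0.9722) → tip=(0.2812,-0.0106,0.9156)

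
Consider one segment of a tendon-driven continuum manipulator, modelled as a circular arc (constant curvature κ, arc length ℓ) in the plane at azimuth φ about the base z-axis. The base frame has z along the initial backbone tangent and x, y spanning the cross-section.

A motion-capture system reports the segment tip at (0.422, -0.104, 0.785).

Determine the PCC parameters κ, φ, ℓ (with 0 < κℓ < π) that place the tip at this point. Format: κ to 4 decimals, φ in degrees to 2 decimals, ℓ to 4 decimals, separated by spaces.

1.0796 346.16 0.9367

ρ = √(x²+y²) = √(0.422² + -0.104²) = 0.43463
φ = atan2(y, x) mod 360° = atan2(-0.104, 0.422) = 346.1556°
|p|² = ρ² + z² = 0.43463² + 0.785² = 0.80512
κ = 2ρ / |p|² = 2×0.43463 / 0.80512 = 1.07965
θ = 2·atan2(ρ, z) = 2·atan2(0.43463, 0.785) = 1.01130 rad
ℓ = θ/κ = 1.01130/1.07965 = 0.93670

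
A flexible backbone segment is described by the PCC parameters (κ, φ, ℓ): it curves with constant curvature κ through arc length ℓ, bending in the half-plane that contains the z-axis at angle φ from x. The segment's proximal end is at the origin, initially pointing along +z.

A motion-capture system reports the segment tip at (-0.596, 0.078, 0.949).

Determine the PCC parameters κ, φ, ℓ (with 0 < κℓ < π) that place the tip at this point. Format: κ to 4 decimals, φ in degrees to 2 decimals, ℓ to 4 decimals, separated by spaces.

ρ = √(x²+y²) = √(-0.596² + 0.078²) = 0.60108
φ = atan2(y, x) mod 360° = atan2(0.078, -0.596) = 172.5439°
|p|² = ρ² + z² = 0.60108² + 0.949² = 1.26190
κ = 2ρ / |p|² = 2×0.60108 / 1.26190 = 0.95266
θ = 2·atan2(ρ, z) = 2·atan2(0.60108, 0.949) = 1.12921 rad
ℓ = θ/κ = 1.12921/0.95266 = 1.18532

0.9527 172.54 1.1853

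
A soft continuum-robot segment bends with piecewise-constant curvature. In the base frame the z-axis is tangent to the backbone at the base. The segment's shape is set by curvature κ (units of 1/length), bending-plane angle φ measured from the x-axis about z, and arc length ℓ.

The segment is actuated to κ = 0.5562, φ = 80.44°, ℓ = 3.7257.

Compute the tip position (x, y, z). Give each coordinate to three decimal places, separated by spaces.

θ = κ·ℓ = 0.5562 × 3.7257 = 2.07223 rad
ρ = (1 − cos θ)/κ = (1 − -0.48069)/0.5562 = 2.66215
z = sin θ / κ = 0.87689/0.5562 = 1.57658
x = ρ cos φ = 2.66215 × cos(80.44°) = 0.44213
y = ρ sin φ = 2.66215 × sin(80.44°) = 2.62518

0.442 2.625 1.577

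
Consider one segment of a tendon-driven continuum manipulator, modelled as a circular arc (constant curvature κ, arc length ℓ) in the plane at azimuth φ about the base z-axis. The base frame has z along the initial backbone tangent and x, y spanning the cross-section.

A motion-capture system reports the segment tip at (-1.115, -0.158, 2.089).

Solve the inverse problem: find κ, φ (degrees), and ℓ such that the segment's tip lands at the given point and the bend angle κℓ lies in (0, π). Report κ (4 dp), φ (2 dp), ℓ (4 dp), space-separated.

ρ = √(x²+y²) = √(-1.115² + -0.158²) = 1.12614
φ = atan2(y, x) mod 360° = atan2(-0.158, -1.115) = 188.0653°
|p|² = ρ² + z² = 1.12614² + 2.089² = 5.63211
κ = 2ρ / |p|² = 2×1.12614 / 5.63211 = 0.39990
θ = 2·atan2(ρ, z) = 2·atan2(1.12614, 2.089) = 0.98884 rad
ℓ = θ/κ = 0.98884/0.39990 = 2.47273

0.3999 188.07 2.4727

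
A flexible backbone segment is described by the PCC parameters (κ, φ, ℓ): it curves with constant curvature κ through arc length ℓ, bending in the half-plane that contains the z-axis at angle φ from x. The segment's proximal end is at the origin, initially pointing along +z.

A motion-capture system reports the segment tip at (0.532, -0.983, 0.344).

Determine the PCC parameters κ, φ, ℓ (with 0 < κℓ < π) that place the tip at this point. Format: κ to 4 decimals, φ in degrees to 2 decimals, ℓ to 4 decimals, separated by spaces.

1.6345 298.42 1.5567

ρ = √(x²+y²) = √(0.532² + -0.983²) = 1.11773
φ = atan2(y, x) mod 360° = atan2(-0.983, 0.532) = 298.4223°
|p|² = ρ² + z² = 1.11773² + 0.344² = 1.36765
κ = 2ρ / |p|² = 2×1.11773 / 1.36765 = 1.63452
θ = 2·atan2(ρ, z) = 2·atan2(1.11773, 0.344) = 2.54446 rad
ℓ = θ/κ = 2.54446/1.63452 = 1.55670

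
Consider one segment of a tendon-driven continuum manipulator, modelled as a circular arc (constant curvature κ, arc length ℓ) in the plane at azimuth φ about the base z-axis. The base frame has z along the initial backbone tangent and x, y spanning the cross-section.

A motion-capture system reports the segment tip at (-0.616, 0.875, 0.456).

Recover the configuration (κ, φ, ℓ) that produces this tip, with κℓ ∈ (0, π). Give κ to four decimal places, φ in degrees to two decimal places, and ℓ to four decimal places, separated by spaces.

1.5818 125.15 1.4768

ρ = √(x²+y²) = √(-0.616² + 0.875²) = 1.07008
φ = atan2(y, x) mod 360° = atan2(0.875, -0.616) = 125.1455°
|p|² = ρ² + z² = 1.07008² + 0.456² = 1.35302
κ = 2ρ / |p|² = 2×1.07008 / 1.35302 = 1.58178
θ = 2·atan2(ρ, z) = 2·atan2(1.07008, 0.456) = 2.33593 rad
ℓ = θ/κ = 2.33593/1.58178 = 1.47678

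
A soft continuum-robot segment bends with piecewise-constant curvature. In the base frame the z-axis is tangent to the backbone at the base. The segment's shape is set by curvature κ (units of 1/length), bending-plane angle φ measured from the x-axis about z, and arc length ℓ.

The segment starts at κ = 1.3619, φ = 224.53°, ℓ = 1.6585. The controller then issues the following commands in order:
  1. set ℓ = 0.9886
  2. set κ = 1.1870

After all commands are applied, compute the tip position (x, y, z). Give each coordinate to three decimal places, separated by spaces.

initial: κ=1.3619, φ=224.53°, ℓ=1.6585
cmd 1: set ℓ=0.9886 → (κ,φ,ℓ)=(1.3619,224.53°,0.9886) → tip=(-0.4070,-0.4003,0.7159)
cmd 2: set κ=1.1870 → (κ,φ,ℓ)=(1.1870,224.53°,0.9886) → tip=(-0.3682,-0.3622,0.7768)

-0.368 -0.362 0.777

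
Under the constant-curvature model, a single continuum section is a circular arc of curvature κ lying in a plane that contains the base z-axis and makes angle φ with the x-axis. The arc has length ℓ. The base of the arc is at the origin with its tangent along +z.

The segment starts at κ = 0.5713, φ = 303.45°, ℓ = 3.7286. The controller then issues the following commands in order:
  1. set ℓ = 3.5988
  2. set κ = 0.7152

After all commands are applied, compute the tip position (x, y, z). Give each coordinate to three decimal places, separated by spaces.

1.421 -2.150 0.752

initial: κ=0.5713, φ=303.45°, ℓ=3.7286
cmd 1: set ℓ=3.5988 → (κ,φ,ℓ)=(0.5713,303.45°,3.5988) → tip=(1.4148,-2.1416,1.5484)
cmd 2: set κ=0.7152 → (κ,φ,ℓ)=(0.7152,303.45°,3.5988) → tip=(1.4205,-2.1502,0.7518)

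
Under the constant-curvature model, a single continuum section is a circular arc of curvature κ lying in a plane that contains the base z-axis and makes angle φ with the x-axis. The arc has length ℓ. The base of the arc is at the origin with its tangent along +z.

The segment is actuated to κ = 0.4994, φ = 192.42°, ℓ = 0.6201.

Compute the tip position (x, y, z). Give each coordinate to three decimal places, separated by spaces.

θ = κ·ℓ = 0.4994 × 0.6201 = 0.30968 rad
ρ = (1 − cos θ)/κ = (1 − 0.95243)/0.4994 = 0.09525
z = sin θ / κ = 0.30475/0.4994 = 0.61024
x = ρ cos φ = 0.09525 × cos(192.42°) = -0.09302
y = ρ sin φ = 0.09525 × sin(192.42°) = -0.02049

-0.093 -0.020 0.610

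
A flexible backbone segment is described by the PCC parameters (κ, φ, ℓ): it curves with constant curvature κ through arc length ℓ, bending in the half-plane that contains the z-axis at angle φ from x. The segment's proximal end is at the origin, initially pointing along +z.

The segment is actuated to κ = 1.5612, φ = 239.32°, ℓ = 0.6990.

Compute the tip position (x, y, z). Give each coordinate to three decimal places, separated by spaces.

θ = κ·ℓ = 1.5612 × 0.6990 = 1.09128 rad
ρ = (1 − cos θ)/κ = (1 − 0.46135)/1.5612 = 0.34502
z = sin θ / κ = 0.88722/1.5612 = 0.56829
x = ρ cos φ = 0.34502 × cos(239.32°) = -0.17605
y = ρ sin φ = 0.34502 × sin(239.32°) = -0.29673

-0.176 -0.297 0.568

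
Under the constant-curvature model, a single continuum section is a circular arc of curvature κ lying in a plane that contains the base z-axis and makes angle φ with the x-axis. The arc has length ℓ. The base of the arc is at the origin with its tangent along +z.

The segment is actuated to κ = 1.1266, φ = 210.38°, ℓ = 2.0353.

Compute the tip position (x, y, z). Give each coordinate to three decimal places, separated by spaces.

-1.272 -0.746 0.666

θ = κ·ℓ = 1.1266 × 2.0353 = 2.29297 rad
ρ = (1 − cos θ)/κ = (1 − -0.66102)/1.1266 = 1.47436
z = sin θ / κ = 0.75037/1.1266 = 0.66605
x = ρ cos φ = 1.47436 × cos(210.38°) = -1.27192
y = ρ sin φ = 1.47436 × sin(210.38°) = -0.74563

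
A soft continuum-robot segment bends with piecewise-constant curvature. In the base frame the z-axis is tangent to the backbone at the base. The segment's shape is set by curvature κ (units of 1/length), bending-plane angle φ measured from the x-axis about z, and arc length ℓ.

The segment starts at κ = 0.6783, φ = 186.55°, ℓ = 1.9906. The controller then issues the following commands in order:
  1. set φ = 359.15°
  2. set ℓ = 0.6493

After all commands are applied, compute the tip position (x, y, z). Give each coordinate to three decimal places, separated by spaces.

initial: κ=0.6783, φ=186.55°, ℓ=1.9906
cmd 1: set φ=359.15° → (κ,φ,ℓ)=(0.6783,359.15°,1.9906) → tip=(1.1516,-0.0171,1.4386)
cmd 2: set ℓ=0.6493 → (κ,φ,ℓ)=(0.6783,359.15°,0.6493) → tip=(0.1407,-0.0021,0.6285)

0.141 -0.002 0.629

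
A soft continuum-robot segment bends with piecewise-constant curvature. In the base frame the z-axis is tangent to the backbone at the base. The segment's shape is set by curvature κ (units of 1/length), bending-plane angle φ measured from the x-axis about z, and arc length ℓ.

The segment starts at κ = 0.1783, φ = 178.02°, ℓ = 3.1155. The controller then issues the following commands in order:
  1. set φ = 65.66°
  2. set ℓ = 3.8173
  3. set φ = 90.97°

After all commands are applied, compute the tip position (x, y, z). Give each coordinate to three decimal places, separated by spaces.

initial: κ=0.1783, φ=178.02°, ℓ=3.1155
cmd 1: set φ=65.66° → (κ,φ,ℓ)=(0.1783,65.66°,3.1155) → tip=(0.3476,0.7683,2.9577)
cmd 2: set ℓ=3.8173 → (κ,φ,ℓ)=(0.1783,65.66°,3.8173) → tip=(0.5151,1.1386,3.5293)
cmd 3: set φ=90.97° → (κ,φ,ℓ)=(0.1783,90.97°,3.8173) → tip=(-0.0212,1.2495,3.5293)

-0.021 1.250 3.529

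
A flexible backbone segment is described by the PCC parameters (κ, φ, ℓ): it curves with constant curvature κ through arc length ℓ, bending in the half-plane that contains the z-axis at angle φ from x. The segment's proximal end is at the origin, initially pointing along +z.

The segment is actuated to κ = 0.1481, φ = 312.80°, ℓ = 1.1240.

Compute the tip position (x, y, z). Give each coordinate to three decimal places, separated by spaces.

θ = κ·ℓ = 0.1481 × 1.1240 = 0.16646 rad
ρ = (1 − cos θ)/κ = (1 − 0.98618)/0.1481 = 0.09334
z = sin θ / κ = 0.16570/0.1481 = 1.11882
x = ρ cos φ = 0.09334 × cos(312.80°) = 0.06342
y = ρ sin φ = 0.09334 × sin(312.80°) = -0.06848

0.063 -0.068 1.119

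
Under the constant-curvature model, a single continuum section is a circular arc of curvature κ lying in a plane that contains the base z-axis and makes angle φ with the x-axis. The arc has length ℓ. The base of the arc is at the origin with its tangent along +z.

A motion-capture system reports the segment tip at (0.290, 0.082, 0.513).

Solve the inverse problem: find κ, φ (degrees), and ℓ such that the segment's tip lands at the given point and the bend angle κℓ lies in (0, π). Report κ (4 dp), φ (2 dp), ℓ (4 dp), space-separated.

1.7027 15.79 0.6239

ρ = √(x²+y²) = √(0.290² + 0.082²) = 0.30137
φ = atan2(y, x) mod 360° = atan2(0.082, 0.290) = 15.7887°
|p|² = ρ² + z² = 0.30137² + 0.513² = 0.35399
κ = 2ρ / |p|² = 2×0.30137 / 0.35399 = 1.70269
θ = 2·atan2(ρ, z) = 2·atan2(0.30137, 0.513) = 1.06231 rad
ℓ = θ/κ = 1.06231/1.70269 = 0.62390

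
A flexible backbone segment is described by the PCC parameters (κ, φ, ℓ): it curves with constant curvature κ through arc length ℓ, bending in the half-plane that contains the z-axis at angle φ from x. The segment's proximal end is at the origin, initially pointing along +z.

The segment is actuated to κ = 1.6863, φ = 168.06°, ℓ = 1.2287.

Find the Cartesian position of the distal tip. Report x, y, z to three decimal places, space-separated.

-0.859 0.182 0.520

θ = κ·ℓ = 1.6863 × 1.2287 = 2.07196 rad
ρ = (1 − cos θ)/κ = (1 − -0.48044)/1.6863 = 0.87792
z = sin θ / κ = 0.87703/1.6863 = 0.52009
x = ρ cos φ = 0.87792 × cos(168.06°) = -0.85893
y = ρ sin φ = 0.87792 × sin(168.06°) = 0.18163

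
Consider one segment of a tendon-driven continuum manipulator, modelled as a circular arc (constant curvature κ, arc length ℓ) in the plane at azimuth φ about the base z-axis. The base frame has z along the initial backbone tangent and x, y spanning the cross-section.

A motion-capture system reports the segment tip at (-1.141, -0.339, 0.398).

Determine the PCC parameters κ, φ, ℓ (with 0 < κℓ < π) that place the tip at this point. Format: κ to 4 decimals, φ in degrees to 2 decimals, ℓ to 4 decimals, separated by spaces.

1.5113 196.55 1.6517

ρ = √(x²+y²) = √(-1.141² + -0.339²) = 1.19029
φ = atan2(y, x) mod 360° = atan2(-0.339, -1.141) = 196.5471°
|p|² = ρ² + z² = 1.19029² + 0.398² = 1.57521
κ = 2ρ / |p|² = 2×1.19029 / 1.57521 = 1.51129
θ = 2·atan2(ρ, z) = 2·atan2(1.19029, 0.398) = 2.49622 rad
ℓ = θ/κ = 2.49622/1.51129 = 1.65172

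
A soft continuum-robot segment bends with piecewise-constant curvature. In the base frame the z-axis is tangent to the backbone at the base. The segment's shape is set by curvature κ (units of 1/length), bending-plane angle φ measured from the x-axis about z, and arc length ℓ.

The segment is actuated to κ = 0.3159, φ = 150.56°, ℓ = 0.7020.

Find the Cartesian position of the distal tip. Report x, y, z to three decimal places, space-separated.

θ = κ·ℓ = 0.3159 × 0.7020 = 0.22176 rad
ρ = (1 − cos θ)/κ = (1 − 0.97551)/0.3159 = 0.07752
z = sin θ / κ = 0.21995/0.3159 = 0.69626
x = ρ cos φ = 0.07752 × cos(150.56°) = -0.06751
y = ρ sin φ = 0.07752 × sin(150.56°) = 0.03810

-0.068 0.038 0.696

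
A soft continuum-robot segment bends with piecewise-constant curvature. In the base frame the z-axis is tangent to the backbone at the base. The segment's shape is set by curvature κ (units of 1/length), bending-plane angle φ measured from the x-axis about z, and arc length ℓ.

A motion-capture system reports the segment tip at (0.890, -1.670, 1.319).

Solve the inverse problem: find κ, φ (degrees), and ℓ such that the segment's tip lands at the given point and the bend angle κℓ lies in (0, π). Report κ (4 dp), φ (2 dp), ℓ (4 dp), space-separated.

0.7113 298.05 2.7051

ρ = √(x²+y²) = √(0.890² + -1.670²) = 1.89235
φ = atan2(y, x) mod 360° = atan2(-1.670, 0.890) = 298.0547°
|p|² = ρ² + z² = 1.89235² + 1.319² = 5.32076
κ = 2ρ / |p|² = 2×1.89235 / 5.32076 = 0.71131
θ = 2·atan2(ρ, z) = 2·atan2(1.89235, 1.319) = 1.92415 rad
ℓ = θ/κ = 1.92415/0.71131 = 2.70509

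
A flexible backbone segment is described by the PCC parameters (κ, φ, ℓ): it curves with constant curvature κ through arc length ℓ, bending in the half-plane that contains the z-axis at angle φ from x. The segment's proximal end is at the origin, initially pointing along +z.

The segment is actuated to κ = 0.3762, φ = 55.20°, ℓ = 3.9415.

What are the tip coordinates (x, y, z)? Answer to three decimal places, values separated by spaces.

1.384 1.991 2.648

θ = κ·ℓ = 0.3762 × 3.9415 = 1.48279 rad
ρ = (1 − cos θ)/κ = (1 − 0.08789)/0.3762 = 2.42453
z = sin θ / κ = 0.99613/0.3762 = 2.64787
x = ρ cos φ = 2.42453 × cos(55.20°) = 1.38371
y = ρ sin φ = 2.42453 × sin(55.20°) = 1.99090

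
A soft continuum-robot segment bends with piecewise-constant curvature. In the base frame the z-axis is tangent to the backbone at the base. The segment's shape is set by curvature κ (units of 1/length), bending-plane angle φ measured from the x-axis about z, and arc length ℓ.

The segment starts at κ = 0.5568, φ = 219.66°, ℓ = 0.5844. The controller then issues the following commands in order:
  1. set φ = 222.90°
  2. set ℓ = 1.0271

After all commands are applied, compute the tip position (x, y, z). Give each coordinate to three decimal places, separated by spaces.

-0.209 -0.195 0.972

initial: κ=0.5568, φ=219.66°, ℓ=0.5844
cmd 1: set φ=222.90° → (κ,φ,ℓ)=(0.5568,222.90°,0.5844) → tip=(-0.0690,-0.0642,0.5741)
cmd 2: set ℓ=1.0271 → (κ,φ,ℓ)=(0.5568,222.90°,1.0271) → tip=(-0.2093,-0.1945,0.9720)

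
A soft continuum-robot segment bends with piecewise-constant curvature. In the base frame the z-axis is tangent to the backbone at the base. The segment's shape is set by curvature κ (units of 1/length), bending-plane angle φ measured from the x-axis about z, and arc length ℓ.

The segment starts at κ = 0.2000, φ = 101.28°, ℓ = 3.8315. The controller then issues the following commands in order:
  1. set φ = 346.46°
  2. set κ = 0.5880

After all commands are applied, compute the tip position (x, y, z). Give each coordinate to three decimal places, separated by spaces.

2.696 -0.649 1.320

initial: κ=0.2000, φ=101.28°, ℓ=3.8315
cmd 1: set φ=346.46° → (κ,φ,ℓ)=(0.2000,346.46°,3.8315) → tip=(1.3587,-0.3272,3.4674)
cmd 2: set κ=0.5880 → (κ,φ,ℓ)=(0.5880,346.46°,3.8315) → tip=(2.6958,-0.6492,1.3201)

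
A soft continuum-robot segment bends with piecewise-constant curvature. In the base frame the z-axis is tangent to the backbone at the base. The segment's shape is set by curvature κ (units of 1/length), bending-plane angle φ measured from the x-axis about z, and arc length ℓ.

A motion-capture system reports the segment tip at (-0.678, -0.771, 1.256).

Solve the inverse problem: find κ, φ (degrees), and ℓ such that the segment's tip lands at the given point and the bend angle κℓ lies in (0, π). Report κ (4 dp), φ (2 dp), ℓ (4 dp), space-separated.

ρ = √(x²+y²) = √(-0.678² + -0.771²) = 1.02671
φ = atan2(y, x) mod 360° = atan2(-0.771, -0.678) = 228.6723°
|p|² = ρ² + z² = 1.02671² + 1.256² = 2.63166
κ = 2ρ / |p|² = 2×1.02671 / 2.63166 = 0.78027
θ = 2·atan2(ρ, z) = 2·atan2(1.02671, 1.256) = 1.37057 rad
ℓ = θ/κ = 1.37057/0.78027 = 1.75653

0.7803 228.67 1.7565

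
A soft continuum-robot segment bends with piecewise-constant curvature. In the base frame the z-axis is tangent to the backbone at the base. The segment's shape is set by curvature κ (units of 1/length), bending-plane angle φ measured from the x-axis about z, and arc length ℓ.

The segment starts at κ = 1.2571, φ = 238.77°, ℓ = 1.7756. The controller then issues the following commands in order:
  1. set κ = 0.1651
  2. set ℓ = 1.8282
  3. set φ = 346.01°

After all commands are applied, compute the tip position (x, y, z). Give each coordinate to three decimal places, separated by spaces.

initial: κ=1.2571, φ=238.77°, ℓ=1.7756
cmd 1: set κ=0.1651 → (κ,φ,ℓ)=(0.1651,238.77°,1.7756) → tip=(-0.1340,-0.2210,1.7503)
cmd 2: set ℓ=1.8282 → (κ,φ,ℓ)=(0.1651,238.77°,1.8282) → tip=(-0.1420,-0.2341,1.8006)
cmd 3: set φ=346.01° → (κ,φ,ℓ)=(0.1651,346.01°,1.8282) → tip=(0.2657,-0.0662,1.8006)

0.266 -0.066 1.801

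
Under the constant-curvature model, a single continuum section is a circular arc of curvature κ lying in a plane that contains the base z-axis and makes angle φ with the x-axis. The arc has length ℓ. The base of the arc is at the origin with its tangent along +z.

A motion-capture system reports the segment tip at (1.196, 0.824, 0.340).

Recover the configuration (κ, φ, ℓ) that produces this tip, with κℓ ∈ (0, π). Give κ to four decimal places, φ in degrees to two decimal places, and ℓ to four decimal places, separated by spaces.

ρ = √(x²+y²) = √(1.196² + 0.824²) = 1.45237
φ = atan2(y, x) mod 360° = atan2(0.824, 1.196) = 34.5654°
|p|² = ρ² + z² = 1.45237² + 0.340² = 2.22499
κ = 2ρ / |p|² = 2×1.45237 / 2.22499 = 1.30551
θ = 2·atan2(ρ, z) = 2·atan2(1.45237, 0.340) = 2.68168 rad
ℓ = θ/κ = 2.68168/1.30551 = 2.05412

1.3055 34.57 2.0541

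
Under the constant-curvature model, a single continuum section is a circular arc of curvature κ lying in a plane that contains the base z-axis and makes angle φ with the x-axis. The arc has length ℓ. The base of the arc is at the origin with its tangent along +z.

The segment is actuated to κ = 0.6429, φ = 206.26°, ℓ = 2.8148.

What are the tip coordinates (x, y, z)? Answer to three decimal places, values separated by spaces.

θ = κ·ℓ = 0.6429 × 2.8148 = 1.80963 rad
ρ = (1 − cos θ)/κ = (1 − -0.23657)/0.6429 = 1.92343
z = sin θ / κ = 0.97161/0.6429 = 1.51130
x = ρ cos φ = 1.92343 × cos(206.26°) = -1.72493
y = ρ sin φ = 1.92343 × sin(206.26°) = -0.85101

-1.725 -0.851 1.511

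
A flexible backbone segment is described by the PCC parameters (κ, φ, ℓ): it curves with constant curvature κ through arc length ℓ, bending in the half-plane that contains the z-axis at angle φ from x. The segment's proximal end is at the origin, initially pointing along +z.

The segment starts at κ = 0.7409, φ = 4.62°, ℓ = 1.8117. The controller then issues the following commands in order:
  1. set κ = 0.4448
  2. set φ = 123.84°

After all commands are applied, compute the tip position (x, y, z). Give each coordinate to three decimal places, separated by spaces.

initial: κ=0.7409, φ=4.62°, ℓ=1.8117
cmd 1: set κ=0.4448 → (κ,φ,ℓ)=(0.4448,4.62°,1.8117) → tip=(0.6891,0.0557,1.6219)
cmd 2: set φ=123.84° → (κ,φ,ℓ)=(0.4448,123.84°,1.8117) → tip=(-0.3850,0.5742,1.6219)

-0.385 0.574 1.622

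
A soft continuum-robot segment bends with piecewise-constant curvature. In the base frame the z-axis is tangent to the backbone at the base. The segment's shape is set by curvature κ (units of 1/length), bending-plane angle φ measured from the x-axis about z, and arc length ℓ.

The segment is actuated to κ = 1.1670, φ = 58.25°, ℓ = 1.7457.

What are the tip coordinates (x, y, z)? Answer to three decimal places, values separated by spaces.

θ = κ·ℓ = 1.1670 × 1.7457 = 2.03723 rad
ρ = (1 − cos θ)/κ = (1 − -0.44971)/1.1670 = 1.24225
z = sin θ / κ = 0.89318/1.1670 = 0.76536
x = ρ cos φ = 1.24225 × cos(58.25°) = 0.65369
y = ρ sin φ = 1.24225 × sin(58.25°) = 1.05635

0.654 1.056 0.765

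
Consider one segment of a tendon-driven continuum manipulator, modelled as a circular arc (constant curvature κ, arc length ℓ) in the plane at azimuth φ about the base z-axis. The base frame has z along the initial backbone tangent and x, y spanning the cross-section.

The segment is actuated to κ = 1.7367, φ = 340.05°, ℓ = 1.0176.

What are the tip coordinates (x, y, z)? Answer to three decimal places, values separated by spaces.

θ = κ·ℓ = 1.7367 × 1.0176 = 1.76727 rad
ρ = (1 − cos θ)/κ = (1 − -0.19521)/1.7367 = 0.68821
z = sin θ / κ = 0.98076/1.7367 = 0.56473
x = ρ cos φ = 0.68821 × cos(340.05°) = 0.64691
y = ρ sin φ = 0.68821 × sin(340.05°) = -0.23482

0.647 -0.235 0.565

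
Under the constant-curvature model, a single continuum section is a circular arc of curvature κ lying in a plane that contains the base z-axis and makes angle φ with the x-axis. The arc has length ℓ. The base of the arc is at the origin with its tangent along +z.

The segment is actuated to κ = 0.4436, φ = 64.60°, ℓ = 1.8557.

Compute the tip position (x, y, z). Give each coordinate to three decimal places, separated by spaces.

0.310 0.652 1.653

θ = κ·ℓ = 0.4436 × 1.8557 = 0.82319 rad
ρ = (1 − cos θ)/κ = (1 − 0.67989)/0.4436 = 0.72163
z = sin θ / κ = 0.73332/0.4436 = 1.65311
x = ρ cos φ = 0.72163 × cos(64.60°) = 0.30953
y = ρ sin φ = 0.72163 × sin(64.60°) = 0.65187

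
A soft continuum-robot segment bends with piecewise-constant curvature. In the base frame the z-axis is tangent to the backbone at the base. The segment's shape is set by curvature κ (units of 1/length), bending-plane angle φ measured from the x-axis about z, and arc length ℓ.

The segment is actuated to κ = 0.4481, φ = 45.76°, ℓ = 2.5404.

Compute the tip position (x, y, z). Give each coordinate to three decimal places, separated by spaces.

0.904 0.929 2.026

θ = κ·ℓ = 0.4481 × 2.5404 = 1.13835 rad
ρ = (1 − cos θ)/κ = (1 − 0.41909)/0.4481 = 1.29638
z = sin θ / κ = 0.90794/0.4481 = 2.02621
x = ρ cos φ = 1.29638 × cos(45.76°) = 0.90444
y = ρ sin φ = 1.29638 × sin(45.76°) = 0.92876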